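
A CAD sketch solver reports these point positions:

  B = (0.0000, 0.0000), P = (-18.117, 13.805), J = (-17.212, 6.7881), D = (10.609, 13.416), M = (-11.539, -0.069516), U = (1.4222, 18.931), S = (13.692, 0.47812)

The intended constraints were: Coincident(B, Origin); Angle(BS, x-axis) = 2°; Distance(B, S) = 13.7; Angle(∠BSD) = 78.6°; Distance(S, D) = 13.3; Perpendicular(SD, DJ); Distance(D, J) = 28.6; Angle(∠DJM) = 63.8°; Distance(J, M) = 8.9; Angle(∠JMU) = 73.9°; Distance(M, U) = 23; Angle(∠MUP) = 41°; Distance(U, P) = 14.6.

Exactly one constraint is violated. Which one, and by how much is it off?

Distance(U, P) = 14.6 — off by 5.60.

B = (0.00, 0.00) ✓; BS at 2.000° ✓; |BS| = 13.70 ✓; ∠BSD = 78.60° ✓; |SD| = 13.30 ✓; ∠(SD, DJ) = 90.00° ✓; |DJ| = 28.60 ✓; ∠DJM = 63.80° ✓; |JM| = 8.900 ✓; ∠JMU = 73.90° ✓; |MU| = 23.00 ✓; ∠MUP = 41.00° ✓; |UP| = 20.20 ✗.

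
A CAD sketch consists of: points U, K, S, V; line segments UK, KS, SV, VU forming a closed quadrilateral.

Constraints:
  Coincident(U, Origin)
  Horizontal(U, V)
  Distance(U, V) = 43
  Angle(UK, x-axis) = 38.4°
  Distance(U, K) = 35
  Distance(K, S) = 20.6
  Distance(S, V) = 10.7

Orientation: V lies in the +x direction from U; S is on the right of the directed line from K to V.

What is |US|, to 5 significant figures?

32.494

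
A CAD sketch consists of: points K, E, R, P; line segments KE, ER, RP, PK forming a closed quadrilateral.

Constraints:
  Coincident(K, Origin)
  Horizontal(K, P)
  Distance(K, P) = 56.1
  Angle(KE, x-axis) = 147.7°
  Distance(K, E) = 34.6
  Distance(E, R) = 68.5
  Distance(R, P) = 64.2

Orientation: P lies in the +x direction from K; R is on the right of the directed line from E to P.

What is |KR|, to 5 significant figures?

40.668

K is at the origin; KP is horizontal with |KP| = 56.1 and P in +x, so P = (56.1, 0). KE runs at 147.7° with |KE| = 34.6, so E = (-29.246, 18.489). R is determined by |ER| = 68.5 and |RP| = 64.2 together: it lies at the intersection of circle(E, 68.5) and circle(P, 64.2). With |EP| = 87.326, the foot of the radical line on EP is 46.930 from E and the perpendicular offset is √(68.5² − 46.930²) = 49.898. Taking the right-of-EP solution: R = (6.0556, -40.214).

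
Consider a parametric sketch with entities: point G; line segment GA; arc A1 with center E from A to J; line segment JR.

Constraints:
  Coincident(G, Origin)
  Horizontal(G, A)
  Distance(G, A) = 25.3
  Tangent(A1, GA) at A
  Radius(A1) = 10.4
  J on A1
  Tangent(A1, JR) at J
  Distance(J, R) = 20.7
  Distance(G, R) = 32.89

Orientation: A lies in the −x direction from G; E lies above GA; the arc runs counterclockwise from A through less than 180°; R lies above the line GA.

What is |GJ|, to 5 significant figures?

17.710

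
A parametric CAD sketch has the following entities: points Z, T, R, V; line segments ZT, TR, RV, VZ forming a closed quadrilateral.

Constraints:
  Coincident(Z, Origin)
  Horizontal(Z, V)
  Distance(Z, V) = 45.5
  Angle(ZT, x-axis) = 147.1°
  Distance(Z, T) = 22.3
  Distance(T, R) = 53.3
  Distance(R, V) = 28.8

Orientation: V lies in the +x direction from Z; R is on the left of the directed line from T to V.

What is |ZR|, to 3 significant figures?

41.7

Checks: |TR| = 53.30 ✓; |RV| = 28.80 ✓.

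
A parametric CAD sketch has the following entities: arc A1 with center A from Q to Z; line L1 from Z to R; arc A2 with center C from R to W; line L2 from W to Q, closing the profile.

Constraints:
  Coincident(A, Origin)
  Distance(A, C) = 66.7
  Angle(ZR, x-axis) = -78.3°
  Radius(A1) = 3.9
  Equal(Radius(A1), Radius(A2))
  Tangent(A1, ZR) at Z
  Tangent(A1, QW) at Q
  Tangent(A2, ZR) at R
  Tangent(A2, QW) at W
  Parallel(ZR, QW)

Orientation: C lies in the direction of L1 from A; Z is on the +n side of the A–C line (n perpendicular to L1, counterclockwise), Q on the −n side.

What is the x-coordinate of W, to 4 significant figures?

9.707

The slot axis is L1's direction at -78.3°, so u = (cos -78.3°, sin -78.3°) = (0.2028, -0.9792) and n = (−sin -78.3°, cos -78.3°) = (0.9792, 0.2028). A is at the origin and C lies 66.7 along u from A, so C = 66.7·u = (13.53, -65.31). Tangency of A1 to both parallel lines with radius 3.9 puts Z and Q at A ± 3.9·n: Z = (3.819, 0.7909), Q = (-3.819, -0.7909). Equal radii place R and W the same way about C: R = C + 3.9·n = (17.34, -64.52), W = C − 3.9·n = (9.707, -66.11). So W.x = 9.707.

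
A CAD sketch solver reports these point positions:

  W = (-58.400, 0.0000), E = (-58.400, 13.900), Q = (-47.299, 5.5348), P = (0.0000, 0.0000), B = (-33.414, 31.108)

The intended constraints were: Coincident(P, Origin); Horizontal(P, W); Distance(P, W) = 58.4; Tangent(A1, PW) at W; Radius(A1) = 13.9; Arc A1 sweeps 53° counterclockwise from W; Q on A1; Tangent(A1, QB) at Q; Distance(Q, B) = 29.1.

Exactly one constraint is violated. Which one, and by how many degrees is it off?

Tangent(A1, QB) at Q — off by 8.50°.

P = (0.00, 0.00) ✓; P.y = 0.00, W.y = 0.00 ✓; |PW| = 58.40 ✓; ∠(EW, WP) = 90.00° ✓; |EW| = 13.90 ✓; bearing(E→Q) − bearing(E→W) = 53.00° ✓; |EQ| = 13.90 ✓; ∠(EQ, QB) = 81.50° ✗; |QB| = 29.10 ✓.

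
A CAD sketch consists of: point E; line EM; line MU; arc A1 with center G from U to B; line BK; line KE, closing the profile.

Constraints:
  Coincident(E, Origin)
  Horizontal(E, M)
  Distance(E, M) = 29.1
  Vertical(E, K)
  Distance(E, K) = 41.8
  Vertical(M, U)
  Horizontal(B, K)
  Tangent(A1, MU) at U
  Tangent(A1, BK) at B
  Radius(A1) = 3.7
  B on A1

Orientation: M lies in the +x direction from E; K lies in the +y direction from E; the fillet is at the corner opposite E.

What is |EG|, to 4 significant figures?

45.79

E is at the origin; EM is horizontal with |EM| = 29.1 and M on the +x side, so M = (29.10, 0.000). EK is vertical with |EK| = 41.8 and K on the +y side, so K = (0.000, 41.80). The virtual corner opposite E is at (29.10, 41.80). Tangency of A1 to MU means the radius GU is perpendicular to MU and since A1 is tangent to BK there, GB ⟂ BK, with radius 3.7, so the center G sits 3.7 in from both sides at G = (25.40, 38.10). Then |EG| = |G − E| = 45.79.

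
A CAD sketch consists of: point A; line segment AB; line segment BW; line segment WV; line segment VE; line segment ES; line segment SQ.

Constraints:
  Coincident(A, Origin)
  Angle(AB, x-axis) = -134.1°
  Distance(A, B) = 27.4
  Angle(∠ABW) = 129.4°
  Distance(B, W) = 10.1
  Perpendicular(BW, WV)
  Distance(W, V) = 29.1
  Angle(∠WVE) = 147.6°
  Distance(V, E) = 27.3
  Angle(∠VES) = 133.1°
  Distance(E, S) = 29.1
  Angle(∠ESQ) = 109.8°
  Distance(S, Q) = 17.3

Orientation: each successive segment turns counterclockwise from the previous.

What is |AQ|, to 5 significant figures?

32.587

A is at the origin; AB runs at -134.1° with length 27.4, so B = (-19.068, -19.677). ∠ABW = 129.4° gives BW at -83.500° from the x-axis; with |BW| = 10.1, W = (-17.925, -29.712). BW is perpendicular to WV, so WV runs at 6.5000°; with |WV| = 29.1, V = (10.988, -26.418). ∠WVE = 147.6° gives VE at 38.900° from the x-axis; with |VE| = 27.3, E = (32.234, -9.2741). ∠VES = 133.1° gives ES at 85.800° from the x-axis; with |ES| = 29.1, S = (34.366, 19.748). ∠ESQ = 109.8° gives SQ at 156.00° from the x-axis; with |SQ| = 17.3, Q = (18.561, 26.784). Then |AQ| = |Q − A| = 32.587.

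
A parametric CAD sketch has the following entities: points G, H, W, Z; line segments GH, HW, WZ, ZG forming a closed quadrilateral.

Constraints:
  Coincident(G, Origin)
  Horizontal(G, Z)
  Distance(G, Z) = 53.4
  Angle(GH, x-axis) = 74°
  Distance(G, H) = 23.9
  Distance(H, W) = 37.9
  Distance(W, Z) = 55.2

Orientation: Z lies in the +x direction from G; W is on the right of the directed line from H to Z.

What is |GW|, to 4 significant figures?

14.37

Checks: |HW| = 37.90 ✓; |WZ| = 55.20 ✓.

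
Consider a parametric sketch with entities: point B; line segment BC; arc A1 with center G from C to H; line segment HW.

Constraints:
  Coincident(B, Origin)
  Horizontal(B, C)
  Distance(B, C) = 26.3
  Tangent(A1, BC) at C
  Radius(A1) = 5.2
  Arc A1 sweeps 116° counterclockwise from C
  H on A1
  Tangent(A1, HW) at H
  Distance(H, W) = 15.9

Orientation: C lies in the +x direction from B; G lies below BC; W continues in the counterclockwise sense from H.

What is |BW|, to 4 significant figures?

35.94

B is at the origin; B and C share the same y with |BC| = 26.3 and C on the +x side, so C = (26.30, 0.000). Tangency of A1 to BC means the radius GC is perpendicular to BC, so G = C + (0, -5.2) = (26.30, -5.200). On A1, C sits at bearing 90° from G; a 116° counterclockwise sweep puts H at bearing 206°, so H = G + 5.2·(cos 206°, sin 206°) = (21.63, -7.480). A1 meets HW tangentially, so GH is at right angles to HW, so HW runs along (−sin 206°, cos 206°); with |HW| = 15.9, W = (28.60, -21.77). Then |BW| = |W − B| = 35.94.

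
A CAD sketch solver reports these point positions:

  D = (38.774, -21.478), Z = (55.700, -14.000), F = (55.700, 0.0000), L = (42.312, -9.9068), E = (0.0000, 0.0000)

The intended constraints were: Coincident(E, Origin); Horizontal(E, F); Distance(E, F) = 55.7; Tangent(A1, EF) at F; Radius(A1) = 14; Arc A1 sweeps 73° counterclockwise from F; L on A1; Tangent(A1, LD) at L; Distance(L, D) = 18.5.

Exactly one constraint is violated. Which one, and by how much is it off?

Distance(L, D) = 18.5 — off by 6.40.

E = (0.00, 0.00) ✓; E.y = 0.00, F.y = 0.00 ✓; |EF| = 55.70 ✓; ∠(ZF, FE) = 90.00° ✓; |ZF| = 14.00 ✓; bearing(Z→L) − bearing(Z→F) = 73.00° ✓; |ZL| = 14.00 ✓; ∠(ZL, LD) = 90.00° ✓; |LD| = 12.10 ✗.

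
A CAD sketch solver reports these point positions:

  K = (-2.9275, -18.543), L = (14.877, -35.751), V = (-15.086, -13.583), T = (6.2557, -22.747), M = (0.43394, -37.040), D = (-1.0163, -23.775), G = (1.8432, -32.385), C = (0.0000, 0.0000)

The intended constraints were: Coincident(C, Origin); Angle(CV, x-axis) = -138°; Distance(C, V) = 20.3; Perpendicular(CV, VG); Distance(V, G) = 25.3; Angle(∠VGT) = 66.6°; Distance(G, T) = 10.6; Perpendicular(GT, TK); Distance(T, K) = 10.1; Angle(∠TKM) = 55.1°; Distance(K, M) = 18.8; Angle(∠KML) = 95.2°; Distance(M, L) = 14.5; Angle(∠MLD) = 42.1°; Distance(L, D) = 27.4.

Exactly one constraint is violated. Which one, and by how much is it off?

Distance(L, D) = 27.4 — off by 7.50.

C = (0.00, 0.00) ✓; CV at -138.0° ✓; |CV| = 20.30 ✓; ∠(CV, VG) = 90.00° ✓; |VG| = 25.30 ✓; ∠VGT = 66.60° ✓; |GT| = 10.60 ✓; ∠(GT, TK) = 90.00° ✓; |TK| = 10.10 ✓; ∠TKM = 55.10° ✓; |KM| = 18.80 ✓; ∠KML = 95.20° ✓; |ML| = 14.50 ✓; ∠MLD = 42.10° ✓; |LD| = 19.90 ✗.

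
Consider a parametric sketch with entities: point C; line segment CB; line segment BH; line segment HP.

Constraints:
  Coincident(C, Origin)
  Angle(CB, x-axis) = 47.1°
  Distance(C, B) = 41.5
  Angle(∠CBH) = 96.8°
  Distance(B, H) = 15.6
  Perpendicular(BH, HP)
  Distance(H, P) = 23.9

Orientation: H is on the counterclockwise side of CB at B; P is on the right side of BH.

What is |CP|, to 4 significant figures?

68.26

∠CBH = 96.8°, so BH runs at 47.1° + (180° − 96.8°) = 130.3° from the x-axis; with |BH| = 15.6, H = B + 15.6·(cos 130.3°, sin 130.3°) = (18.16, 42.30). BH is perpendicular to HP; with |HP| = 23.9 on the right of BH, P = H + 23.9·(0.7627, 0.6468) = (36.39, 57.76). Then |CP| = |P − C| = 68.26.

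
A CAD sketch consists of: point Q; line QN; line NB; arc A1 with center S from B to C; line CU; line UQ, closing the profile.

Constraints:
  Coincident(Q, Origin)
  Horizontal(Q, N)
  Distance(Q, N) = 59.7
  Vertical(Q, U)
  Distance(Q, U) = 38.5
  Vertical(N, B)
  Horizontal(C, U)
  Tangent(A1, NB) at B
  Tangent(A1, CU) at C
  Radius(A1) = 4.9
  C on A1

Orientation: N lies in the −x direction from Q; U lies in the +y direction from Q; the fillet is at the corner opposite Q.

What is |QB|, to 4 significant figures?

68.51

The virtual corner opposite Q is at (-59.70, 38.50). A1 meets NB tangentially, so SB is at right angles to NB and since A1 is tangent to CU there, SC ⟂ CU, with radius 4.9, so the center S sits 4.9 in from both sides at S = (-54.80, 33.60). That places the tangent points at B = (-59.70, 33.60) on NB and C = (-54.80, 38.50) on CU. Then |QB| = |B − Q| = 68.51.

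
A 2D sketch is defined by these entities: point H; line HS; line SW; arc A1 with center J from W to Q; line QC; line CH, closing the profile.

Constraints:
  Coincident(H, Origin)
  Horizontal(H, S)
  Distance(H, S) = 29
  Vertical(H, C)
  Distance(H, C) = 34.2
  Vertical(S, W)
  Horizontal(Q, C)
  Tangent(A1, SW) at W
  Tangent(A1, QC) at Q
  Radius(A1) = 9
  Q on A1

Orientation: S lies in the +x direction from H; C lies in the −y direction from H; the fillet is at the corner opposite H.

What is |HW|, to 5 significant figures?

38.419

The virtual corner opposite H is at (29.000, -34.200). Since A1 is tangent to SW there, JW ⟂ SW and since A1 is tangent to QC there, JQ ⟂ QC, with radius 9.0, so the center J sits 9.0 in from both sides at J = (20.000, -25.200). That places the tangent points at W = (29.000, -25.200) on SW and Q = (20.000, -34.200) on QC. Then |HW| = |W − H| = 38.419.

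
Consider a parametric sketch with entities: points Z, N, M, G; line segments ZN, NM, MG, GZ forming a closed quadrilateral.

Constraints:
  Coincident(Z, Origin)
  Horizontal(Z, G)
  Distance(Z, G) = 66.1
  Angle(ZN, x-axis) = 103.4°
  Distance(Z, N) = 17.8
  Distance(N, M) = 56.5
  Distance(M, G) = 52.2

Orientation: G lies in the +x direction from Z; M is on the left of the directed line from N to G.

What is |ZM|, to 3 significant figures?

64.4

Checks: |NM| = 56.50 ✓; |MG| = 52.20 ✓.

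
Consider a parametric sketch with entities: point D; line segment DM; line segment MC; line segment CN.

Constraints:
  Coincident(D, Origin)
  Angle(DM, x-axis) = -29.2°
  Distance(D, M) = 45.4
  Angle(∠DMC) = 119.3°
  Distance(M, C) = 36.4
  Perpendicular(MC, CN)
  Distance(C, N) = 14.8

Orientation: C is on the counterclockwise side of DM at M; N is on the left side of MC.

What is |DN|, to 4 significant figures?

63.65

D is at the origin; DM runs at -29.2° with length 45.4, so M = 45.4·(cos -29.2°, sin -29.2°) = (39.63, -22.15). ∠DMC = 119.3°, so MC runs at -29.2° + (180° − 119.3°) = 31.50° from the x-axis; with |MC| = 36.4, C = M + 36.4·(cos 31.50°, sin 31.50°) = (70.67, -3.130). MC is perpendicular to CN; with |CN| = 14.8 on the left of MC, N = C + 14.8·(-0.5225, 0.8526) = (62.93, 9.489). Then |DN| = |N − D| = 63.65.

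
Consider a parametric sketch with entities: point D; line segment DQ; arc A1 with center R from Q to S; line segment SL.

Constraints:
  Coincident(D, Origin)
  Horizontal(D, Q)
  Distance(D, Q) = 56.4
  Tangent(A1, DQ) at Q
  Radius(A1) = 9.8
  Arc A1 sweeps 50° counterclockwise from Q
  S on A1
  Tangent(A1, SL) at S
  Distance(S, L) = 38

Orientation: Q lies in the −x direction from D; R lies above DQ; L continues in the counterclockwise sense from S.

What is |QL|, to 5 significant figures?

45.642

D is at the origin; DQ is horizontal with |DQ| = 56.4 and Q on the −x side, so Q = (-56.400, 0.0000). The tangent condition forces RQ to be normal to DQ, so R = Q + (0, 9.8) = (-56.400, 9.8000). On A1, Q sits at bearing -90° from R; a 50° counterclockwise sweep puts S at bearing -40°, so S = R + 9.8·(cos -40°, sin -40°) = (-48.893, 3.5007). A1 meets SL tangentially, so RS is at right angles to SL, so SL runs along (−sin -40°, cos -40°); with |SL| = 38.0, L = (-24.467, 32.610). Then |QL| = |L − Q| = 45.642.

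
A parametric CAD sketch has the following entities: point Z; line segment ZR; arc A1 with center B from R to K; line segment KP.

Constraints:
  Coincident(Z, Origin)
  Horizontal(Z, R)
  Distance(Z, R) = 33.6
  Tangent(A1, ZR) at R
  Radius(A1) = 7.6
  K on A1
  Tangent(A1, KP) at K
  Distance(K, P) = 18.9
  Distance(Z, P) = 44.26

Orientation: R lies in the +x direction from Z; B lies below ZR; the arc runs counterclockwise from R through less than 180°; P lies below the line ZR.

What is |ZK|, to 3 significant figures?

28.7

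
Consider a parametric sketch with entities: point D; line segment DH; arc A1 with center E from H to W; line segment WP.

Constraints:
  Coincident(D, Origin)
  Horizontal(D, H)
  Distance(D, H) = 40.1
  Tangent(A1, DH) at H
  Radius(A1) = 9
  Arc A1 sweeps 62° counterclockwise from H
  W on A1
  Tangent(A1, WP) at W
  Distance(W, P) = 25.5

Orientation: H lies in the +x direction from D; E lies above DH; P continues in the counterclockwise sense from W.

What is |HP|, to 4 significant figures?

33.79

On A1, H sits at bearing -90° from E; a 62° counterclockwise sweep puts W at bearing -28°, so W = E + 9.0·(cos -28°, sin -28°) = (48.05, 4.775). The tangent condition forces EW to be normal to WP, so WP runs along (−sin -28°, cos -28°); with |WP| = 25.5, P = (60.02, 27.29). Then |HP| = |P − H| = 33.79.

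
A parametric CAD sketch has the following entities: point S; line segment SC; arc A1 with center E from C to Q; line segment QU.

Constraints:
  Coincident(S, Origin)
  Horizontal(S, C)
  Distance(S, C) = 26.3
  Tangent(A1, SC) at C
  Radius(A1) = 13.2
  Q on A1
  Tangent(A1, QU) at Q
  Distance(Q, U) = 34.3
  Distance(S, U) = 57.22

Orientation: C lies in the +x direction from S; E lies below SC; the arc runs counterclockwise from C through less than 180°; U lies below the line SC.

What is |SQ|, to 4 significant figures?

23.33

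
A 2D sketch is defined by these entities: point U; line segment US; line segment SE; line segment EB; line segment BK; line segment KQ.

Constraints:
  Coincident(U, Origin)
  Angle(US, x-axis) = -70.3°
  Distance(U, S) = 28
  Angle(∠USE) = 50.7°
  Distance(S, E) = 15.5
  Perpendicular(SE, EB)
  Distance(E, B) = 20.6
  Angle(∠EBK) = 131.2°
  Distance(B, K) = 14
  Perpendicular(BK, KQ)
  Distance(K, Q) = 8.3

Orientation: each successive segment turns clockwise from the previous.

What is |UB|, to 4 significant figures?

2.477

U is at the origin; US runs at -70.3° with length 28.0, so S = (9.439, -26.36). ∠USE = 50.7° gives SE at 160.4° from the x-axis; with |SE| = 15.5, E = (-5.163, -21.16). SE is perpendicular to EB, so EB runs at 70.40°; with |EB| = 20.6, B = (1.747, -1.755). Then |UB| = |B − U| = 2.477.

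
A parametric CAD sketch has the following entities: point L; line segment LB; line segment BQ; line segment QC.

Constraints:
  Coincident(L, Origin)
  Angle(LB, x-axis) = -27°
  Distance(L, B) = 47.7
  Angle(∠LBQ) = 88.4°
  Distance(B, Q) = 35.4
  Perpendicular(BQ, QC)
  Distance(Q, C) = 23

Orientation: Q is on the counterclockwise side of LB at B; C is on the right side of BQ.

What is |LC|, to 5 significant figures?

78.463

L is at the origin; LB runs at -27.0° with length 47.7, so B = 47.7·(cos -27.0°, sin -27.0°) = (42.501, -21.655). ∠LBQ = 88.4°, so BQ runs at -27.0° + (180° − 88.4°) = 64.600° from the x-axis; with |BQ| = 35.4, Q = B + 35.4·(cos 64.600°, sin 64.600°) = (57.685, 10.323). BQ ⟂ QC; with |QC| = 23.0 on the right of BQ, C = Q + 23.0·(0.90334, -0.42894) = (78.462, 0.45721). Then |LC| = |C − L| = 78.463.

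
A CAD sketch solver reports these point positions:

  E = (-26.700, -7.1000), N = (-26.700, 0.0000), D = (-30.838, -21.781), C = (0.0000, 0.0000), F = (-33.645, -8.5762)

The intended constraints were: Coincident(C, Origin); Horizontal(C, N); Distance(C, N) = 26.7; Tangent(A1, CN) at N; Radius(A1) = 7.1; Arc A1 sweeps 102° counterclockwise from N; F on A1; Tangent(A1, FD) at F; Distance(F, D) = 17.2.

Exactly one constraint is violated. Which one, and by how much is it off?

Distance(F, D) = 17.2 — off by 3.70.

C = (0.00, 0.00) ✓; C.y = 0.00, N.y = 0.00 ✓; |CN| = 26.70 ✓; ∠(EN, NC) = 90.00° ✓; |EN| = 7.100 ✓; bearing(E→F) − bearing(E→N) = 102.0° ✓; |EF| = 7.100 ✓; ∠(EF, FD) = 90.00° ✓; |FD| = 13.50 ✗.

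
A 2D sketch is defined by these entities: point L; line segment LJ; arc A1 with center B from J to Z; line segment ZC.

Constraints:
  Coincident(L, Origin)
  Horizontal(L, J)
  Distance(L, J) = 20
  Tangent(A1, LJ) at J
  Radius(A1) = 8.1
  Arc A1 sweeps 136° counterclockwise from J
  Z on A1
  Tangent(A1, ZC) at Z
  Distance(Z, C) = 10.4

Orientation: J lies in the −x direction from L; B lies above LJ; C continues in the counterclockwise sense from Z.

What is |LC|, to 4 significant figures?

30.41

L is at the origin; L and J share the same y with |LJ| = 20.0 and J on the −x side, so J = (-20.00, 0.000). A1 meets LJ tangentially, so BJ is at right angles to LJ, so B = J + (0, 8.1) = (-20.00, 8.100). On A1, J sits at bearing -90° from B; a 136° counterclockwise sweep puts Z at bearing 46°, so Z = B + 8.1·(cos 46°, sin 46°) = (-14.37, 13.93). Since A1 is tangent to ZC there, BZ ⟂ ZC, so ZC runs along (−sin 46°, cos 46°); with |ZC| = 10.4, C = (-21.85, 21.15). Then |LC| = |C − L| = 30.41.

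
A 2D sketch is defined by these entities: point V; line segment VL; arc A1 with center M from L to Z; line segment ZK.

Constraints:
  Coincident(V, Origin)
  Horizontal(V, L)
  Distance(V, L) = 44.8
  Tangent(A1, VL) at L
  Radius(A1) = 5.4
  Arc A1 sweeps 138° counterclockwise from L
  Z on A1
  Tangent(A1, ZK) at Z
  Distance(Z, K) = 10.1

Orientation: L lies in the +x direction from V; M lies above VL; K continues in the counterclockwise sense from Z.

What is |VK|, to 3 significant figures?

44.0

V is at the origin; V and L share the same y with |VL| = 44.8 and L on the +x side, so L = (44.8, 0.00). The tangent condition forces ML to be normal to VL, so M = L + (0, 5.4) = (44.8, 5.40). On A1, L sits at bearing -90° from M; a 138° counterclockwise sweep puts Z at bearing 48°, so Z = M + 5.4·(cos 48°, sin 48°) = (48.4, 9.41). The tangent condition forces MZ to be normal to ZK, so ZK runs along (−sin 48°, cos 48°); with |ZK| = 10.1, K = (40.9, 16.2). Then |VK| = |K − V| = 44.0.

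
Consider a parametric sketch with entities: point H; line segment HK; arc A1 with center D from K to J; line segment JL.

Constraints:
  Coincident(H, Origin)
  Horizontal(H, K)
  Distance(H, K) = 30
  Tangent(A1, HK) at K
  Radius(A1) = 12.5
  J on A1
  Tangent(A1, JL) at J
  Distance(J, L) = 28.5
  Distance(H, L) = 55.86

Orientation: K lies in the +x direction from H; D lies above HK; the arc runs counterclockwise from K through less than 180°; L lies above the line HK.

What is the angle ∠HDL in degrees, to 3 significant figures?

123°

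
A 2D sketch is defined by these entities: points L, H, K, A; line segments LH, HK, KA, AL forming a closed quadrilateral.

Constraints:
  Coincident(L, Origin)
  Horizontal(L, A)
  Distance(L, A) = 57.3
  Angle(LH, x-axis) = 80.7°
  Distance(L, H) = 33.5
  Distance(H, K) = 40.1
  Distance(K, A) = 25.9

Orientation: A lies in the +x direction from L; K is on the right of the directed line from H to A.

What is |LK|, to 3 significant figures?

31.6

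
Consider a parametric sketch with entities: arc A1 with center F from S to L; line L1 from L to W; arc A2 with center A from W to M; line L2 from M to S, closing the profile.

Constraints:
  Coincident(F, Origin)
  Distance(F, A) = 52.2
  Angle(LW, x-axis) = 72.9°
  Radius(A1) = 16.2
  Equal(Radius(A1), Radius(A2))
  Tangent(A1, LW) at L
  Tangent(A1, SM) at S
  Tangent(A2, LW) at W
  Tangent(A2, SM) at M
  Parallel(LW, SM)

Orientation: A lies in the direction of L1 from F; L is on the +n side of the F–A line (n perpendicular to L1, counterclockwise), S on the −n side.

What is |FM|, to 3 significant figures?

54.7

Tangency of A1 to both parallel lines with radius 16.2 puts L and S at F ± 16.2·n: L = (-15.5, 4.76), S = (15.5, -4.76). Equal radii place W and M the same way about A: W = A + 16.2·n = (-0.135, 54.7), M = A − 16.2·n = (30.8, 45.1). Then |FM| = |M − F| = 54.7.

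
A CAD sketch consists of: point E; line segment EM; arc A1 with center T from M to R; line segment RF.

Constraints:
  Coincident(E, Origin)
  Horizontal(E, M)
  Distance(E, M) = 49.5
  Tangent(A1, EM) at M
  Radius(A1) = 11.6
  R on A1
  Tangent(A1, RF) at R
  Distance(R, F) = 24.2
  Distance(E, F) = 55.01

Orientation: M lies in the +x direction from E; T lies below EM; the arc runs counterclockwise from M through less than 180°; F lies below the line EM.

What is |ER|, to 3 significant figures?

40.1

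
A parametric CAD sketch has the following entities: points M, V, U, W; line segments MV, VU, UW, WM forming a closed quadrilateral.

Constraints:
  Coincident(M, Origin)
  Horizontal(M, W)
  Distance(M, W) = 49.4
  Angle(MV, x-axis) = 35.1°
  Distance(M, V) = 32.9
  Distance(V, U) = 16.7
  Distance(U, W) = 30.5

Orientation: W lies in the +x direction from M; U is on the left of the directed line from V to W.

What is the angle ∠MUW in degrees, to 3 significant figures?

71.7°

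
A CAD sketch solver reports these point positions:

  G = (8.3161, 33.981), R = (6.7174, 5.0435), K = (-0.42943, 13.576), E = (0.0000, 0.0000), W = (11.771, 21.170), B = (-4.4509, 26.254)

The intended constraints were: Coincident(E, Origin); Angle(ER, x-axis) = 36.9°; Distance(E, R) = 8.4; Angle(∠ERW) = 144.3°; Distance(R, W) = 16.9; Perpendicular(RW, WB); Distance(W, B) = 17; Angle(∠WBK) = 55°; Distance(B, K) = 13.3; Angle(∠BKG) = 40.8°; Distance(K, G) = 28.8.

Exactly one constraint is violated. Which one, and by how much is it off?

Distance(K, G) = 28.8 — off by 6.60.

E = (0.00, 0.00) ✓; ER at 36.90° ✓; |ER| = 8.400 ✓; ∠ERW = 144.3° ✓; |RW| = 16.90 ✓; ∠(RW, WB) = 90.00° ✓; |WB| = 17.00 ✓; ∠WBK = 55.00° ✓; |BK| = 13.30 ✓; ∠BKG = 40.80° ✓; |KG| = 22.20 ✗.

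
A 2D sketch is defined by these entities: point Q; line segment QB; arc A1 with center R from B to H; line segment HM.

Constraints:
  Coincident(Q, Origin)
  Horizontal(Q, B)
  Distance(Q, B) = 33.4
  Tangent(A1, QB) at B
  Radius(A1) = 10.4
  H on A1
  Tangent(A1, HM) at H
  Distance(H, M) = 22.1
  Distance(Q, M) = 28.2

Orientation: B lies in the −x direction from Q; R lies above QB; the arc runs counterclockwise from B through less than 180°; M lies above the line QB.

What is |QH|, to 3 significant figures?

24.9

Checks: Q.y = 0.00, B.y = 0.00 ✓; |RH| = 10.40 ✓; ∠(RH, HM) = 90.00° ✓; |HM| = 22.10 ✓; |QM| = 28.20 ✓.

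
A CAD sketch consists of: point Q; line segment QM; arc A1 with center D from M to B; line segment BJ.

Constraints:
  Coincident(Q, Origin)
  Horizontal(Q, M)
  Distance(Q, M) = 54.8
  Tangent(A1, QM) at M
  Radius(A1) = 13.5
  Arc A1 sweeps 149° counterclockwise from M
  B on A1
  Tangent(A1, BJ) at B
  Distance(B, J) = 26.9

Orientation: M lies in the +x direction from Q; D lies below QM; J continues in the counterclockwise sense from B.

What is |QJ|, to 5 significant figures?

80.887

Q is at the origin; QM is horizontal with |QM| = 54.8 and M on the +x side, so M = (54.800, 0.0000). Tangency of A1 to QM means the radius DM is perpendicular to QM, so D = M + (0, -13.5) = (54.800, -13.500). On A1, M sits at bearing 90° from D; a 149° counterclockwise sweep puts B at bearing 239°, so B = D + 13.5·(cos 239°, sin 239°) = (47.847, -25.072). Tangency of A1 to BJ means the radius DB is perpendicular to BJ, so BJ runs along (−sin 239°, cos 239°); with |BJ| = 26.9, J = (70.905, -38.926). Then |QJ| = |J − Q| = 80.887.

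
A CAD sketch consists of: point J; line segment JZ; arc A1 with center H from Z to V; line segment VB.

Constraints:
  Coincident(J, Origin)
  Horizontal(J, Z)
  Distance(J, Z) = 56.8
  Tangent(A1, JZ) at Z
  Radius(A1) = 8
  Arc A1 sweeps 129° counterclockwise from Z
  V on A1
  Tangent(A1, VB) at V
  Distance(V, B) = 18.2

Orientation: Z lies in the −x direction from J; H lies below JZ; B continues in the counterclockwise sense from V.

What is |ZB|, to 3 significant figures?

27.7

J is at the origin; J and Z share the same y with |JZ| = 56.8 and Z on the −x side, so Z = (-56.8, 0.00). The tangent condition forces HZ to be normal to JZ, so H = Z + (0, -8) = (-56.8, -8.00). On A1, Z sits at bearing 90° from H; a 129° counterclockwise sweep puts V at bearing 219°, so V = H + 8.0·(cos 219°, sin 219°) = (-63.0, -13.0). Tangency of A1 to VB means the radius HV is perpendicular to VB, so VB runs along (−sin 219°, cos 219°); with |VB| = 18.2, B = (-51.6, -27.2). Then |ZB| = |B − Z| = 27.7.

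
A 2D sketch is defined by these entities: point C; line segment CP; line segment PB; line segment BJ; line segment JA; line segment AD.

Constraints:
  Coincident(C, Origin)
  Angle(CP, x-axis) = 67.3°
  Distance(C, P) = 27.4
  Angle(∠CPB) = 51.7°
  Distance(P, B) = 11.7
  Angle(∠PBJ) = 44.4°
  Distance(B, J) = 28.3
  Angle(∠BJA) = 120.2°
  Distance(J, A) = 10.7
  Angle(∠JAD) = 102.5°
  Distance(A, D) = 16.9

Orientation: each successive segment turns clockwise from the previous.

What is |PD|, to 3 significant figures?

18.0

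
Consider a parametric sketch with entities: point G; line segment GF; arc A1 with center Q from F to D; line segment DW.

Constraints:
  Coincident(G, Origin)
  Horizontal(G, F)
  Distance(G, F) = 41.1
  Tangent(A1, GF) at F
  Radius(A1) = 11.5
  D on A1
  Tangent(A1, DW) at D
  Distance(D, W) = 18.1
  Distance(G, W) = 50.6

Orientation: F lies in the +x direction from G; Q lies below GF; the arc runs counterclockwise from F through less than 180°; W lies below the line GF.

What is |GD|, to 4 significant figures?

34.86

Checks: |GF| = 41.10 ✓; |QD| = 11.50 ✓; ∠(QD, DW) = 90.00° ✓; |DW| = 18.10 ✓; |GW| = 50.60 ✓.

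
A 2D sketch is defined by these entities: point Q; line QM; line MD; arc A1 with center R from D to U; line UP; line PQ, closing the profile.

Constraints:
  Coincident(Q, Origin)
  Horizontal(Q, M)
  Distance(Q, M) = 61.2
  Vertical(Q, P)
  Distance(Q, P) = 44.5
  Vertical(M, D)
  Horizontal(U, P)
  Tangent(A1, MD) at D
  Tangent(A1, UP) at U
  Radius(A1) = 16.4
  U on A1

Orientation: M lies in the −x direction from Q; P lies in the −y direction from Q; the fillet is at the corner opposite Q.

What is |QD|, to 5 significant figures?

67.343

Q is at the origin; QM is horizontal with |QM| = 61.2 and M on the −x side, so M = (-61.200, 0.0000). Q and P share the same x with |QP| = 44.5 and P on the −y side, so P = (0.0000, -44.500). The virtual corner opposite Q is at (-61.200, -44.500). Tangency of A1 to MD means the radius RD is perpendicular to MD and the tangent condition forces RU to be normal to UP, with radius 16.4, so the center R sits 16.4 in from both sides at R = (-44.800, -28.100). That places the tangent points at D = (-61.200, -28.100) on MD and U = (-44.800, -44.500) on UP. Then |QD| = |D − Q| = 67.343.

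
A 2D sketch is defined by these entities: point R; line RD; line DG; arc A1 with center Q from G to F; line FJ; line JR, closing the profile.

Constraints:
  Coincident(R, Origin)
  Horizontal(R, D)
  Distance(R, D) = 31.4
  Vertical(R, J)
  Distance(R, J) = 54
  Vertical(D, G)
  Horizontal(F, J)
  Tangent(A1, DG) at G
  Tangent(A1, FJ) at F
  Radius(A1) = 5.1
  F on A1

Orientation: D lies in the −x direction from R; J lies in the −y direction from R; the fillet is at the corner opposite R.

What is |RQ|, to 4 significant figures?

55.52

R is at the origin; R and D share the same y with |RD| = 31.4 and D on the −x side, so D = (-31.40, 0.000). R and J share the same x with |RJ| = 54.0 and J on the −y side, so J = (0.000, -54.00). The virtual corner opposite R is at (-31.40, -54.00). Tangency of A1 to DG means the radius QG is perpendicular to DG and the tangent condition forces QF to be normal to FJ, with radius 5.1, so the center Q sits 5.1 in from both sides at Q = (-26.30, -48.90). Then |RQ| = |Q − R| = 55.52.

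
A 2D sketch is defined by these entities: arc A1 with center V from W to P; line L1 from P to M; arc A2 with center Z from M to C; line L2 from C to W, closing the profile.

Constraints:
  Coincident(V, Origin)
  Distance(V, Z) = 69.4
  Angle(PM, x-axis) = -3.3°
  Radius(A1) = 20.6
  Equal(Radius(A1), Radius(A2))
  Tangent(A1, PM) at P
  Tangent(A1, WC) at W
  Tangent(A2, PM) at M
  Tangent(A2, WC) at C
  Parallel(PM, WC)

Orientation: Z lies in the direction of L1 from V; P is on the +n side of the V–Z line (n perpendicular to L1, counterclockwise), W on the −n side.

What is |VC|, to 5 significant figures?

72.393

The slot axis is L1's direction at -3.3°, so u = (cos -3.3°, sin -3.3°) = (0.99834, -0.057564) and n = (−sin -3.3°, cos -3.3°) = (0.057564, 0.99834). V is at the origin and Z lies 69.4 along u from V, so Z = 69.4·u = (69.285, -3.9949). Tangency of A1 to both parallel lines with radius 20.6 puts P and W at V ± 20.6·n: P = (1.1858, 20.566), W = (-1.1858, -20.566). Equal radii place M and C the same way about Z: M = Z + 20.6·n = (70.471, 16.571), C = Z − 20.6·n = (68.099, -24.561). Then |VC| = |C − V| = 72.393.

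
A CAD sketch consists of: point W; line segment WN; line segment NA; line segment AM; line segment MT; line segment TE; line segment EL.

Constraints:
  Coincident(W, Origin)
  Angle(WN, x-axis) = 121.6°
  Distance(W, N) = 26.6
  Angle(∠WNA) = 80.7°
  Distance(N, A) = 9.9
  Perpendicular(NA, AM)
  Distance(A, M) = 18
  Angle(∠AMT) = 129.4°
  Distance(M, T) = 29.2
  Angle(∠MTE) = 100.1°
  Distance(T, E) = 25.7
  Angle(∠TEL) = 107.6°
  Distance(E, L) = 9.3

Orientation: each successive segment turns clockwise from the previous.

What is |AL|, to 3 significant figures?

40.1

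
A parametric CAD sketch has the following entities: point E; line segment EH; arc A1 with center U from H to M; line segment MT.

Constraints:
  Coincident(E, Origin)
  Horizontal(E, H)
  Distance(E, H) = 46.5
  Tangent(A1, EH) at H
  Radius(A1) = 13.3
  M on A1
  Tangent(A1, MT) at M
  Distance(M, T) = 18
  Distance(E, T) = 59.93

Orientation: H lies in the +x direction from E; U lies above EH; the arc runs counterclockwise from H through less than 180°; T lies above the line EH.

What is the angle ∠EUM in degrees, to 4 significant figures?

163.9°

Checks: ∠(UH, HE) = 90.00° ✓; |UM| = 13.30 ✓; ∠(UM, MT) = 90.00° ✓; |MT| = 18.00 ✓; |ET| = 59.93 ✓.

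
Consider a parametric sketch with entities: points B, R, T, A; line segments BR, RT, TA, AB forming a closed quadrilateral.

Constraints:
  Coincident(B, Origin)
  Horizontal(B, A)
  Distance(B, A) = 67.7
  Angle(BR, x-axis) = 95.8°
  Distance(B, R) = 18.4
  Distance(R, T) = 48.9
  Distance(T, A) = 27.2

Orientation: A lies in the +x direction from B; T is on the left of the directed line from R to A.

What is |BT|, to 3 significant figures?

50.3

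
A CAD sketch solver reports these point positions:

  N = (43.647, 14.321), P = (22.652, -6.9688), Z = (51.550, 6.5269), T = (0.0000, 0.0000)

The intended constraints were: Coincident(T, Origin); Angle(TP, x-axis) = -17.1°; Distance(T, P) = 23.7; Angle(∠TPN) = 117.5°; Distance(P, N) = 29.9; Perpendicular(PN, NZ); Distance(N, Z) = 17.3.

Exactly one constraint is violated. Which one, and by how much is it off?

Distance(N, Z) = 17.3 — off by 6.20.

T = (0.00, 0.00) ✓; TP at -17.10° ✓; |TP| = 23.70 ✓; ∠TPN = 117.5° ✓; |PN| = 29.90 ✓; ∠(PN, NZ) = 90.00° ✓; |NZ| = 11.10 ✗.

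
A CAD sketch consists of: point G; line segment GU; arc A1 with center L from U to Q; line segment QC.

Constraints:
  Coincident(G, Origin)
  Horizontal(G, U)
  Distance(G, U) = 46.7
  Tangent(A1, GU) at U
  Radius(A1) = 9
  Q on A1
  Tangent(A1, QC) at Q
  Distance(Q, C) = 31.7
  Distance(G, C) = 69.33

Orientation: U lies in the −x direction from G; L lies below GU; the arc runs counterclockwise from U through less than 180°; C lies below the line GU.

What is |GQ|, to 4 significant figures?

56.40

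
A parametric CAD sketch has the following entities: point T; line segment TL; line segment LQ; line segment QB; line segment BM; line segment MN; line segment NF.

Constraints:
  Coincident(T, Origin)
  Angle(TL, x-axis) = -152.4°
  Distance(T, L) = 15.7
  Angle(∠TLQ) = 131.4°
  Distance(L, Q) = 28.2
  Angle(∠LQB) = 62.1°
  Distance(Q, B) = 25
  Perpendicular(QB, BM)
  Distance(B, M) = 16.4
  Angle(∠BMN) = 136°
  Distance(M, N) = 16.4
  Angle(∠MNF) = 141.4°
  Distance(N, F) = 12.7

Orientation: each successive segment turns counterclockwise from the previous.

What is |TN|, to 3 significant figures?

14.9

T is at the origin; TL runs at -152.4° with length 15.7, so L = (-13.9, -7.27). ∠TLQ = 131.4° gives LQ at -104° from the x-axis; with |LQ| = 28.2, Q = (-20.6, -34.7). ∠LQB = 62.1° gives QB at 14.1° from the x-axis; with |QB| = 25.0, B = (3.61, -28.6). The perpendicularity gives BM at right angles to QB, so BM runs at 104°; with |BM| = 16.4, M = (-0.389, -12.7). ∠BMN = 136.0° gives MN at 148° from the x-axis; with |MN| = 16.4, N = (-14.3, -4.00). Then |TN| = |N − T| = 14.9.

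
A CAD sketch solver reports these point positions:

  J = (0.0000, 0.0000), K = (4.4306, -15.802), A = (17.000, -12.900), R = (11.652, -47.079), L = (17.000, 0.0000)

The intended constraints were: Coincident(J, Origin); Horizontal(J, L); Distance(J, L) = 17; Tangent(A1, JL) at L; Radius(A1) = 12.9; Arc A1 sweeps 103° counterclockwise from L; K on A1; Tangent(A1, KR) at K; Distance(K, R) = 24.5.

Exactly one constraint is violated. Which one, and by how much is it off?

Distance(K, R) = 24.5 — off by 7.60.

J = (0.00, 0.00) ✓; J.y = 0.00, L.y = 0.00 ✓; |JL| = 17.00 ✓; ∠(AL, LJ) = 90.00° ✓; |AL| = 12.90 ✓; bearing(A→K) − bearing(A→L) = 103.0° ✓; |AK| = 12.90 ✓; ∠(AK, KR) = 90.00° ✓; |KR| = 32.10 ✗.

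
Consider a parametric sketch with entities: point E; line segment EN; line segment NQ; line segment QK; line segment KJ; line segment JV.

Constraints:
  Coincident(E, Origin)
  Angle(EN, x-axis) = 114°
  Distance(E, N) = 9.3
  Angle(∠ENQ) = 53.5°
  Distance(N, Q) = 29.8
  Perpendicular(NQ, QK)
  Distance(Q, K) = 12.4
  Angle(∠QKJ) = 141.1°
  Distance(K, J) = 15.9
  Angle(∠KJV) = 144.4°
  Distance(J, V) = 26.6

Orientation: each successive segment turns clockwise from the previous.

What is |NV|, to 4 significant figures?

32.41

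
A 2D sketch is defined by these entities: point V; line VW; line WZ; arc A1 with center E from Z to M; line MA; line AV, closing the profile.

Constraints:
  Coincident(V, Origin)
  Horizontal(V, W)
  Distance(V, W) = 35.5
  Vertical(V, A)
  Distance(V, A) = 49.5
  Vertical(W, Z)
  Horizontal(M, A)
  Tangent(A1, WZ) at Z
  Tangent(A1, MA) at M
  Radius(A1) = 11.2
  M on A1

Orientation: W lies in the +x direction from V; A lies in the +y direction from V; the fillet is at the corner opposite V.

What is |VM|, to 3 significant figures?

55.1

V is at the origin; VW is horizontal with |VW| = 35.5 and W on the +x side, so W = (35.5, 0.00). V and A share the same x with |VA| = 49.5 and A on the +y side, so A = (0.00, 49.5). The virtual corner opposite V is at (35.5, 49.5). Tangency of A1 to WZ means the radius EZ is perpendicular to WZ and the tangent condition forces EM to be normal to MA, with radius 11.2, so the center E sits 11.2 in from both sides at E = (24.3, 38.3). That places the tangent points at Z = (35.5, 38.3) on WZ and M = (24.3, 49.5) on MA. Then |VM| = |M − V| = 55.1.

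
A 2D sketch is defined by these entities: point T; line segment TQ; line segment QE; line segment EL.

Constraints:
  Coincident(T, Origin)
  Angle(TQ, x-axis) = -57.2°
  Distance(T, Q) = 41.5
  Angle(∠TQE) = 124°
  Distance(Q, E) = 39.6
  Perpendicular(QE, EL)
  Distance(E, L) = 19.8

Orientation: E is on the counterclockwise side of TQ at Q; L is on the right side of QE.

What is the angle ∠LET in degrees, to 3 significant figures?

119°

∠TQE = 124.0°, so QE runs at -57.2° + (180° − 124.0°) = -1.20° from the x-axis; with |QE| = 39.6, E = Q + 39.6·(cos -1.20°, sin -1.20°) = (62.1, -35.7). QE ⟂ EL; with |EL| = 19.8 on the right of QE, L = E + 19.8·(-0.0209, -1.00) = (61.7, -55.5). Then cos ∠LET = EL·ET / (|EL||ET|), giving 119°.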